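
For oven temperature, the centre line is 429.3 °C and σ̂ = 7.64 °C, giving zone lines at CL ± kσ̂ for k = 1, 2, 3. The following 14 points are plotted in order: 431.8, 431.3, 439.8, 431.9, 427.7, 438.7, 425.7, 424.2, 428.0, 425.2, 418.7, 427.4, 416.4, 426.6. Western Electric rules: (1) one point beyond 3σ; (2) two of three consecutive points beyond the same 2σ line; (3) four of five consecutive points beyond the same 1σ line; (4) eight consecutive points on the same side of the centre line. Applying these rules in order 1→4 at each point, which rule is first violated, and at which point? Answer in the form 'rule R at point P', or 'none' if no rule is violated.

rule 4 at point 14

Zone of each point (C = within 1σ̂, B = 1σ̂–2σ̂, A = 2σ̂–3σ̂, * = beyond 3σ̂; sign = side of CL): 1:+C, 2:+C, 3:+B, 4:+C, 5:-C, 6:+B, 7:-C, 8:-C, 9:-C, 10:-C, 11:-B, 12:-C, 13:-B, 14:-C
Rule 4 (eight consecutive points on the same side of the centre line) is satisfied at point 14.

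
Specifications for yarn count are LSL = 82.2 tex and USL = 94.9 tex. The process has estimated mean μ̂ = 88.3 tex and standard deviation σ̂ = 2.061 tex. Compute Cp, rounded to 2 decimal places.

1.03

Cp = (USL − LSL) / (6σ̂) = (94.9 − 82.2) / (6 × 2.061) = 12.7000 / 12.3660 = 1.0270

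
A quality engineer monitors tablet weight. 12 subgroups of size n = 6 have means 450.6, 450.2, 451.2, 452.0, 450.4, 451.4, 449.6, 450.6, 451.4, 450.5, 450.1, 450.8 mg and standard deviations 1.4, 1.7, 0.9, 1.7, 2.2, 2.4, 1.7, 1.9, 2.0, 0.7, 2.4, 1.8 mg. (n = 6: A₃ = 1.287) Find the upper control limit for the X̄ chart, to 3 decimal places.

X̄̄ = (450.6 + 450.2 + 451.2 + 452.0 + 450.4 + 451.4 + 449.6 + 450.6 + 451.4 + 450.5 + 450.1 + 450.8) / 12 = 450.7333
s̄ = (1.4 + 1.7 + 0.9 + 1.7 + 2.2 + 2.4 + 1.7 + 1.9 + 2.0 + 0.7 + 2.4 + 1.8) / 12 = 1.7333
UCL = X̄̄ + A₃·s̄ = 450.7333 + 1.287 × 1.7333 = 452.9641

452.964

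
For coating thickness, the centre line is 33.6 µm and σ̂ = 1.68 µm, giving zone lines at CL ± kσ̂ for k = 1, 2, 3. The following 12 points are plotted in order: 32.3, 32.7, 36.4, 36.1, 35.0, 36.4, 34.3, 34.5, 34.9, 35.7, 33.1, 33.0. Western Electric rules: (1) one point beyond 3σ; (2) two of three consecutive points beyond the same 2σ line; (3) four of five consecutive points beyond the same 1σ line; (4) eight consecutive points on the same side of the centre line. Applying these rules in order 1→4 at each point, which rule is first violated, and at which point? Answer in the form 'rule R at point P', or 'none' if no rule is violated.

Zone of each point (C = within 1σ̂, B = 1σ̂–2σ̂, A = 2σ̂–3σ̂, * = beyond 3σ̂; sign = side of CL): 1:-C, 2:-C, 3:+B, 4:+B, 5:+C, 6:+B, 7:+C, 8:+C, 9:+C, 10:+B, 11:-C, 12:-C
Rule 4 (eight consecutive points on the same side of the centre line) is satisfied at point 10.

rule 4 at point 10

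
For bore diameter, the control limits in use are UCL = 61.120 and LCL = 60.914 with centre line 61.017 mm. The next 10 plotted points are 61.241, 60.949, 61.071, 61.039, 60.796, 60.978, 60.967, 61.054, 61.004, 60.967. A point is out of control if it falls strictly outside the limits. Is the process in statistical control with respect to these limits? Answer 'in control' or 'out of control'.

out of control

Compare each point to [60.914, 61.120]: sample 1 = 61.241 > UCL; sample 5 = 60.796 < LCL.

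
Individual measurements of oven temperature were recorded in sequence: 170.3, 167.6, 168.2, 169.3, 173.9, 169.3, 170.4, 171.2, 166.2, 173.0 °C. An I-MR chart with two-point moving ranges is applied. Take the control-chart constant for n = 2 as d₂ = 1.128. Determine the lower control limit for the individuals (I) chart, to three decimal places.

161.873

X̄ = (170.3 + 167.6 + 168.2 + 169.3 + 173.9 + 169.3 + 170.4 + 171.2 + 166.2 + 173.0) / 10 = 169.9400
Moving ranges: 2.7, 0.6, 1.1, 4.6, 4.6, 1.1, 0.8, 5.0, 6.8; M̄R̄ = 27.3000 / 9 = 3.0333
LCL = X̄ − 3·M̄R̄/d₂ = 169.9400 − 3 × 3.0333 / 1.128 = 161.8726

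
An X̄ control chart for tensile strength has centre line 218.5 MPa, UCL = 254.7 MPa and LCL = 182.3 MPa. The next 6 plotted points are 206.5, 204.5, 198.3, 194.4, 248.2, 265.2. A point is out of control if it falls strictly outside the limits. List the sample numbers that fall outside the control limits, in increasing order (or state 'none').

6

Compare each point to [182.3, 254.7]: sample 6 = 265.2 > UCL.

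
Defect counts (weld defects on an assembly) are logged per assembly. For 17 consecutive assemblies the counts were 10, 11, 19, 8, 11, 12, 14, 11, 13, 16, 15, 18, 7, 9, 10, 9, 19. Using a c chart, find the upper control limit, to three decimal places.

23.065

c̄ = (10 + 11 + 19 + 8 + 11 + 12 + 14 + 11 + 13 + 16 + 15 + 18 + 7 + 9 + 10 + 9 + 19) / 17 = 212 / 17 = 12.4706
UCL = c̄ + 3√c̄ = 12.4706 + 3 × √12.4706 = 12.4706 + 3 × 3.5314 = 23.0647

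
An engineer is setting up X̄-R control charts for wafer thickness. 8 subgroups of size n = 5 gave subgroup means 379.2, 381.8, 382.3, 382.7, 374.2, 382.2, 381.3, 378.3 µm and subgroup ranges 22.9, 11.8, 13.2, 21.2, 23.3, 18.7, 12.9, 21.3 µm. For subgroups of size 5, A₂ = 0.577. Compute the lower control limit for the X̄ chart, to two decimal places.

X̄̄ = (379.2 + 381.8 + 382.3 + 382.7 + 374.2 + 382.2 + 381.3 + 378.3) / 8 = 3042.0000 / 8 = 380.2500
R̄ = (22.9 + 11.8 + 13.2 + 21.2 + 23.3 + 18.7 + 12.9 + 21.3) / 8 = 145.3000 / 8 = 18.1625
LCL = X̄̄ − A₂·R̄ = 380.2500 − 0.577 × 18.1625 = 369.7702

369.77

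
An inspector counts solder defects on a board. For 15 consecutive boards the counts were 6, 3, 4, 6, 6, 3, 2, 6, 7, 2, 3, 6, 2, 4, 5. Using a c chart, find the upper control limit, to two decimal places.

c̄ = (6 + 3 + 4 + 6 + 6 + 3 + 2 + 6 + 7 + 2 + 3 + 6 + 2 + 4 + 5) / 15 = 65 / 15 = 4.3333
UCL = c̄ + 3√c̄ = 4.3333 + 3 × √4.3333 = 4.3333 + 3 × 2.0817 = 10.5783

10.58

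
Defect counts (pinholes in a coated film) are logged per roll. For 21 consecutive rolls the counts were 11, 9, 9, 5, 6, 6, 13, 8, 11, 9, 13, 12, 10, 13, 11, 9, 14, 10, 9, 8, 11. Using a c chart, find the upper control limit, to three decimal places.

19.276

c̄ = (11 + 9 + 9 + 5 + 6 + 6 + 13 + 8 + 11 + 9 + 13 + 12 + 10 + 13 + 11 + 9 + 14 + 10 + 9 + 8 + 11) / 21 = 207 / 21 = 9.8571
UCL = c̄ + 3√c̄ = 9.8571 + 3 × √9.8571 = 9.8571 + 3 × 3.1396 = 19.2760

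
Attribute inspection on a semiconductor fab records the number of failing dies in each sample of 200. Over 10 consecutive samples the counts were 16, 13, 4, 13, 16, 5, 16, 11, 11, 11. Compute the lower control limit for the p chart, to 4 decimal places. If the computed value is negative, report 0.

0.0084

p̄ = Σdᵢ / (k·n) = 116 / (10 × 200) = 0.05800
LCL = p̄ − 3·√(p̄(1−p̄)/n) = 0.05800 − 3 × 0.01653 = 0.00842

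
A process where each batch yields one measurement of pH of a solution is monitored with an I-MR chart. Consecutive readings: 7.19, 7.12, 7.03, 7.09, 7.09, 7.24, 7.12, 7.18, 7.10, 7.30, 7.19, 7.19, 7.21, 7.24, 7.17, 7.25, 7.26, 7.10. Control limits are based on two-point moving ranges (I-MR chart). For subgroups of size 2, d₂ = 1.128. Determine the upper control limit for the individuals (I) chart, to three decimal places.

X̄ = (7.19 + 7.12 + 7.03 + 7.09 + 7.09 + 7.24 + 7.12 + 7.18 + 7.10 + 7.30 + 7.19 + 7.19 + 7.21 + 7.24 + 7.17 + 7.25 + 7.26 + 7.10) / 18 = 7.1706
Moving ranges: 0.07, 0.09, 0.06, 0.00, 0.15, 0.12, 0.06, 0.08, 0.20, 0.11, 0.00, 0.02, 0.03, 0.07, 0.08, 0.01, 0.16; M̄R̄ = 1.3100 / 17 = 0.0771
UCL = X̄ + 3·M̄R̄/d₂ = 7.1706 + 3 × 0.0771 / 1.128 = 7.3755

7.375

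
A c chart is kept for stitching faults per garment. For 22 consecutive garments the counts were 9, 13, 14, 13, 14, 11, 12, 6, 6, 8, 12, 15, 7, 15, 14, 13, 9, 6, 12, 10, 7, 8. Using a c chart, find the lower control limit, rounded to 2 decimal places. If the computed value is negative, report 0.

c̄ = (9 + 13 + 14 + 13 + 14 + 11 + 12 + 6 + 6 + 8 + 12 + 15 + 7 + 15 + 14 + 13 + 9 + 6 + 12 + 10 + 7 + 8) / 22 = 234 / 22 = 10.6364
LCL = c̄ − 3√c̄ = 10.6364 − 3 × 3.2613 = 0.8523

0.85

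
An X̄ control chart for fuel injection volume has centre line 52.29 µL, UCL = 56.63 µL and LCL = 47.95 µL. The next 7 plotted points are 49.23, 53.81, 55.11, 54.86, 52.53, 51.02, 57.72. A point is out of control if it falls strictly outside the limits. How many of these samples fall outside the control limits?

Compare each point to [47.95, 56.63]: sample 7 = 57.72 > UCL.

1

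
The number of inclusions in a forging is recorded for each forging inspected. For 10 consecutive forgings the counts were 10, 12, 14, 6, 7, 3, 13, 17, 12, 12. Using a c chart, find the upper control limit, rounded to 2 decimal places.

20.37

c̄ = (10 + 12 + 14 + 6 + 7 + 3 + 13 + 17 + 12 + 12) / 10 = 106 / 10 = 10.6000
UCL = c̄ + 3√c̄ = 10.6000 + 3 × √10.6000 = 10.6000 + 3 × 3.2558 = 20.3673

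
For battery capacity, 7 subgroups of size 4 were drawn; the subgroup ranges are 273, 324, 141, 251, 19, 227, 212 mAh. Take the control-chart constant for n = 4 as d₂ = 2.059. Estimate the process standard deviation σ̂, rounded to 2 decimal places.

R̄ = (273 + 324 + 141 + 251 + 19 + 227 + 212) / 7 = 206.7143
σ̂ = R̄ / d₂ = 206.7143 / 2.059 = 100.3955

100.40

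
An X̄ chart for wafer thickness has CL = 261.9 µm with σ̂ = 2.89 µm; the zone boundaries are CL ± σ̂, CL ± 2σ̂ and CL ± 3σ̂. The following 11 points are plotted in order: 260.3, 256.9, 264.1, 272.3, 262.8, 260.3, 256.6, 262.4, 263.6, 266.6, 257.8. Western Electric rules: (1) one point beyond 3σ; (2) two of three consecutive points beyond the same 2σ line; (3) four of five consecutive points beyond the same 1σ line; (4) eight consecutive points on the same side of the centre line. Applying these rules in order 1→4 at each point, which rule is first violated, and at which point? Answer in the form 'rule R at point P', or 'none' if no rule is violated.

Zone of each point (C = within 1σ̂, B = 1σ̂–2σ̂, A = 2σ̂–3σ̂, * = beyond 3σ̂; sign = side of CL): 1:-C, 2:-B, 3:+C, 4:+*, 5:+C, 6:-C, 7:-B, 8:+C, 9:+C, 10:+B, 11:-B
Rule 1 (one point beyond the 3σ limits) is satisfied at point 4.

rule 1 at point 4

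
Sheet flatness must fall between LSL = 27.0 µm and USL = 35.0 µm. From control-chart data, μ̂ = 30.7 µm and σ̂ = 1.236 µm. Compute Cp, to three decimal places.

Cp = (USL − LSL) / (6σ̂) = (35.0 − 27.0) / (6 × 1.236) = 8.0000 / 7.4160 = 1.0787

1.079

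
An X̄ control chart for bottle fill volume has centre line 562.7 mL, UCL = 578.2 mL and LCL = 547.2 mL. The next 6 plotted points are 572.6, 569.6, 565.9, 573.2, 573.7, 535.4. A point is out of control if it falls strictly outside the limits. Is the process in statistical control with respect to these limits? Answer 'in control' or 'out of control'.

Compare each point to [547.2, 578.2]: sample 6 = 535.4 < LCL.

out of control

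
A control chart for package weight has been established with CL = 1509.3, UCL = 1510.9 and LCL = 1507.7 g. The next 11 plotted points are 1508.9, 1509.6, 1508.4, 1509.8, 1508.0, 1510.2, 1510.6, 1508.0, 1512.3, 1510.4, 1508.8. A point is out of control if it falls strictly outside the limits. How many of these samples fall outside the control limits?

Compare each point to [1507.7, 1510.9]: sample 9 = 1512.3 > UCL.

1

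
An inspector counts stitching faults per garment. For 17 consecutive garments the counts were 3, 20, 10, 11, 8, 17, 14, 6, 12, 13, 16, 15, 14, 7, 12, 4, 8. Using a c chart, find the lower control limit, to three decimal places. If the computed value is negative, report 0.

1.147

c̄ = (3 + 20 + 10 + 11 + 8 + 17 + 14 + 6 + 12 + 13 + 16 + 15 + 14 + 7 + 12 + 4 + 8) / 17 = 190 / 17 = 11.1765
LCL = c̄ − 3√c̄ = 11.1765 − 3 × 3.3431 = 1.1471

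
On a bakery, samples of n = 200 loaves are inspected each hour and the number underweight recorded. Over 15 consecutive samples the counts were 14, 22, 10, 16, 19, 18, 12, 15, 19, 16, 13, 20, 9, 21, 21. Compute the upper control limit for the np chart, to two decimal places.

p̄ = Σdᵢ / (k·n) = 245 / (15 × 200) = 0.08167
UCL = np̄ + 3·√(np̄(1−p̄)) = 16.3333 + 3 × √(16.3333×0.91833) = 16.3333 + 3 × 3.8729 = 27.9521

27.95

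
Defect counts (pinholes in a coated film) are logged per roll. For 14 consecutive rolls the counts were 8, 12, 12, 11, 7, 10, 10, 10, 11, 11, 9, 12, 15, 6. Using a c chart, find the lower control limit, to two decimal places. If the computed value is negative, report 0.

c̄ = (8 + 12 + 12 + 11 + 7 + 10 + 10 + 10 + 11 + 11 + 9 + 12 + 15 + 6) / 14 = 144 / 14 = 10.2857
LCL = c̄ − 3√c̄ = 10.2857 − 3 × 3.2071 = 0.6643

0.66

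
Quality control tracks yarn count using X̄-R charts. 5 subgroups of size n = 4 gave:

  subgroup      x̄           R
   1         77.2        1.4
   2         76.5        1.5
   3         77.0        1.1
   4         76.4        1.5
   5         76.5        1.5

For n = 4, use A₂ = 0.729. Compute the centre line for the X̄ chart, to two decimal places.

76.72

X̄̄ = (77.2 + 76.5 + 77.0 + 76.4 + 76.5) / 5 = 383.6000 / 5 = 76.7200
CL = X̄̄ = 76.7200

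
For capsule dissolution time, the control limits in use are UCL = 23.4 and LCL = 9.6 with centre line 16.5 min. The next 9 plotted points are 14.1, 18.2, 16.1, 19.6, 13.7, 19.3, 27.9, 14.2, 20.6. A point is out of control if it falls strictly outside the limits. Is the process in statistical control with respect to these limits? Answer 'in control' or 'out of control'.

Compare each point to [9.6, 23.4]: sample 7 = 27.9 > UCL.

out of control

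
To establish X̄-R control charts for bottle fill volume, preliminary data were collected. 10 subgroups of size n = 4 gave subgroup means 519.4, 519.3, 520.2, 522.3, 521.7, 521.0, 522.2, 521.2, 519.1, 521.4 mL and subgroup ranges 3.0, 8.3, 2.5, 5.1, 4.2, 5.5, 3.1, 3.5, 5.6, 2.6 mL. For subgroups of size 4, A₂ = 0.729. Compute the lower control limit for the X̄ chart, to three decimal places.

X̄̄ = (519.4 + 519.3 + 520.2 + 522.3 + 521.7 + 521.0 + 522.2 + 521.2 + 519.1 + 521.4) / 10 = 5207.8000 / 10 = 520.7800
R̄ = (3.0 + 8.3 + 2.5 + 5.1 + 4.2 + 5.5 + 3.1 + 3.5 + 5.6 + 2.6) / 10 = 43.4000 / 10 = 4.3400
LCL = X̄̄ − A₂·R̄ = 520.7800 − 0.729 × 4.3400 = 517.6161

517.616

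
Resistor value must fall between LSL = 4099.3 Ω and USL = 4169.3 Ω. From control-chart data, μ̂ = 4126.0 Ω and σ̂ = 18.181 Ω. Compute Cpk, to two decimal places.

0.49

Cpu = (USL − μ̂) / (3σ̂) = (4169.3 − 4126.0) / (3 × 18.181) = 0.7939; Cpl = (μ̂ − LSL) / (3σ̂) = (4126.0 − 4099.3) / (3 × 18.181) = 0.4895; Cpk = min(Cpu, Cpl) = 0.4895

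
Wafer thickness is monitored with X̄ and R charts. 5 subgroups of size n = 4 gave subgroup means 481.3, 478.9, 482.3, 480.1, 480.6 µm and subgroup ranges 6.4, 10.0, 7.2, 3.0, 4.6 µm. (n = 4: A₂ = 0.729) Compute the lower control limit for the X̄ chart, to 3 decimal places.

X̄̄ = (481.3 + 478.9 + 482.3 + 480.1 + 480.6) / 5 = 2403.2000 / 5 = 480.6400
R̄ = (6.4 + 10.0 + 7.2 + 3.0 + 4.6) / 5 = 31.2000 / 5 = 6.2400
LCL = X̄̄ − A₂·R̄ = 480.6400 − 0.729 × 6.2400 = 476.0910

476.091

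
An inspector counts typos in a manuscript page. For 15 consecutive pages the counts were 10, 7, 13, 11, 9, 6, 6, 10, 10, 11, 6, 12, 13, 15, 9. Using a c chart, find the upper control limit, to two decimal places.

c̄ = (10 + 7 + 13 + 11 + 9 + 6 + 6 + 10 + 10 + 11 + 6 + 12 + 13 + 15 + 9) / 15 = 148 / 15 = 9.8667
UCL = c̄ + 3√c̄ = 9.8667 + 3 × √9.8667 = 9.8667 + 3 × 3.1411 = 19.2900

19.29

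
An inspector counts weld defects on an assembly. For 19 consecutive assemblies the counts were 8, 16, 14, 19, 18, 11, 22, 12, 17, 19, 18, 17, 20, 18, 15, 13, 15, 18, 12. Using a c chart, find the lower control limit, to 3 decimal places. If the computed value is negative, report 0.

c̄ = (8 + 16 + 14 + 19 + 18 + 11 + 22 + 12 + 17 + 19 + 18 + 17 + 20 + 18 + 15 + 13 + 15 + 18 + 12) / 19 = 302 / 19 = 15.8947
LCL = c̄ − 3√c̄ = 15.8947 − 3 × 3.9868 = 3.9343

3.934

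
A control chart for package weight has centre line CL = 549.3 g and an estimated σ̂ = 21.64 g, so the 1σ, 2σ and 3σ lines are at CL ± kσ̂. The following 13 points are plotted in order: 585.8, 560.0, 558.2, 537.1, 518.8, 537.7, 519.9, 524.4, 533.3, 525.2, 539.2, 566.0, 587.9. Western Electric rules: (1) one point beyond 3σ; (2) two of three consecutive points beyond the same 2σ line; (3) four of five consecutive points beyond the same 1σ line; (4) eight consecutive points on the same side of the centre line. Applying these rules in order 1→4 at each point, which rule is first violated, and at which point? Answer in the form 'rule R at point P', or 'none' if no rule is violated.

rule 4 at point 11

Zone of each point (C = within 1σ̂, B = 1σ̂–2σ̂, A = 2σ̂–3σ̂, * = beyond 3σ̂; sign = side of CL): 1:+B, 2:+C, 3:+C, 4:-C, 5:-B, 6:-C, 7:-B, 8:-B, 9:-C, 10:-B, 11:-C, 12:+C, 13:+B
Rule 4 (eight consecutive points on the same side of the centre line) is satisfied at point 11.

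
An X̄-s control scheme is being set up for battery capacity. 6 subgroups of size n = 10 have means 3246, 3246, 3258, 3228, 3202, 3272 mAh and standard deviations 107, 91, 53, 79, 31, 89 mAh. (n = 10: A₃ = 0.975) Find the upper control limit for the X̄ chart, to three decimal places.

X̄̄ = (3246 + 3246 + 3258 + 3228 + 3202 + 3272) / 6 = 3242.0000
s̄ = (107 + 91 + 53 + 79 + 31 + 89) / 6 = 75.0000
UCL = X̄̄ + A₃·s̄ = 3242.0000 + 0.975 × 75.0000 = 3315.1250

3315.125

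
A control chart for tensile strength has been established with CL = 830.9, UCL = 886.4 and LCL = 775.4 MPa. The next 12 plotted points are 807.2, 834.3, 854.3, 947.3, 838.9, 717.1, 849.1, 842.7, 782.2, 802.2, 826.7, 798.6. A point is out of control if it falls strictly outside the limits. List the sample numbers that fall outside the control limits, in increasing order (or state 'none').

Compare each point to [775.4, 886.4]: sample 4 = 947.3 > UCL; sample 6 = 717.1 < LCL.

4, 6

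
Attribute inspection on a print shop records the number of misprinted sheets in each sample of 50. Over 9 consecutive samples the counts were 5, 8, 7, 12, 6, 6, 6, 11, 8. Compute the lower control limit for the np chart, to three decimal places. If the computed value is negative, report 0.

0.023

p̄ = Σdᵢ / (k·n) = 69 / (9 × 50) = 0.15333
LCL = np̄ − 3·√(np̄(1−p̄)) = 7.6667 − 3 × 2.5478 = 0.0234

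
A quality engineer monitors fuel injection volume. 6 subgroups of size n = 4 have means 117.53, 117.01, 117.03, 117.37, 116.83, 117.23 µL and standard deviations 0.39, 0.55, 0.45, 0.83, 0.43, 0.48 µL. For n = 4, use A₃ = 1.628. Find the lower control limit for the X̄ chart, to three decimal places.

116.317

X̄̄ = (117.53 + 117.01 + 117.03 + 117.37 + 116.83 + 117.23) / 6 = 117.1667
s̄ = (0.39 + 0.55 + 0.45 + 0.83 + 0.43 + 0.48) / 6 = 0.5217
LCL = X̄̄ − A₃·s̄ = 117.1667 − 1.628 × 0.5217 = 116.3174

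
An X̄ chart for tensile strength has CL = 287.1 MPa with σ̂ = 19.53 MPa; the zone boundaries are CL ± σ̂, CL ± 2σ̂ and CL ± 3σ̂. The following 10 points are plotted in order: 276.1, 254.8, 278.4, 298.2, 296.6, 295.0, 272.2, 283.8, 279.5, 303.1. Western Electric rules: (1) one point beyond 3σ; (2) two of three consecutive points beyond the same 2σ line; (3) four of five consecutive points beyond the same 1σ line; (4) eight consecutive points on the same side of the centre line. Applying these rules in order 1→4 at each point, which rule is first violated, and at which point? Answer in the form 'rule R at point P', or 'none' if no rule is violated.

Zone of each point (C = within 1σ̂, B = 1σ̂–2σ̂, A = 2σ̂–3σ̂, * = beyond 3σ̂; sign = side of CL): 1:-C, 2:-B, 3:-C, 4:+C, 5:+C, 6:+C, 7:-C, 8:-C, 9:-C, 10:+C
No rule fires across all 10 points.

none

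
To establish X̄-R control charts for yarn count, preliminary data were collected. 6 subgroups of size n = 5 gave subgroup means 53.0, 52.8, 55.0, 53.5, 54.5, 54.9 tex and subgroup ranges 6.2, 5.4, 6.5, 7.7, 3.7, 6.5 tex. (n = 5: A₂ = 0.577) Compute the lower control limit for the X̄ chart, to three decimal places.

50.488

X̄̄ = (53.0 + 52.8 + 55.0 + 53.5 + 54.5 + 54.9) / 6 = 323.7000 / 6 = 53.9500
R̄ = (6.2 + 5.4 + 6.5 + 7.7 + 3.7 + 6.5) / 6 = 36.0000 / 6 = 6.0000
LCL = X̄̄ − A₂·R̄ = 53.9500 − 0.577 × 6.0000 = 50.4880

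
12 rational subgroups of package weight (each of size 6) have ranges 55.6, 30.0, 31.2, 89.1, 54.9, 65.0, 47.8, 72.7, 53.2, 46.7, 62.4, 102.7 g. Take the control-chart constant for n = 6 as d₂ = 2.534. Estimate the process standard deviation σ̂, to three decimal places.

23.392

R̄ = (55.6 + 30.0 + 31.2 + 89.1 + 54.9 + 65.0 + 47.8 + 72.7 + 53.2 + 46.7 + 62.4 + 102.7) / 12 = 59.2750
σ̂ = R̄ / d₂ = 59.2750 / 2.534 = 23.3919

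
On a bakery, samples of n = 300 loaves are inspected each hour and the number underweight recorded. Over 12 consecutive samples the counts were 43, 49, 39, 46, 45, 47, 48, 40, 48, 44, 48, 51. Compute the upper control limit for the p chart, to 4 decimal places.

p̄ = Σdᵢ / (k·n) = 548 / (12 × 300) = 0.15222
UCL = p̄ + 3·√(p̄(1−p̄)/n) = 0.15222 + 3 × √(0.15222×0.84778/300) = 0.15222 + 3 × 0.02074 = 0.21444

0.2144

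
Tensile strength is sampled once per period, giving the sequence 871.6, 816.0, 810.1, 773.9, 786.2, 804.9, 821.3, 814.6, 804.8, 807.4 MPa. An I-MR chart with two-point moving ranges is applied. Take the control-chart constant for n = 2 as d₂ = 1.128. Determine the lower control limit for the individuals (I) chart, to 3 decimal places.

X̄ = (871.6 + 816.0 + 810.1 + 773.9 + 786.2 + 804.9 + 821.3 + 814.6 + 804.8 + 807.4) / 10 = 811.0800
Moving ranges: 55.6, 5.9, 36.2, 12.3, 18.7, 16.4, 6.7, 9.8, 2.6; M̄R̄ = 164.2000 / 9 = 18.2444
LCL = X̄ − 3·M̄R̄/d₂ = 811.0800 − 3 × 18.2444 / 1.128 = 762.5575

762.558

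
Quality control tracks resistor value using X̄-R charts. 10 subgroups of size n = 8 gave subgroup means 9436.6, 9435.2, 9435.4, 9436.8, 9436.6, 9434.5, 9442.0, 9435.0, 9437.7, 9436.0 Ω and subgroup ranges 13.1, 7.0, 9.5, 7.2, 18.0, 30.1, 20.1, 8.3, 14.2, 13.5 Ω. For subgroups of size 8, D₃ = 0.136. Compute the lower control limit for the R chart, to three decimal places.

1.918

R̄ = (13.1 + 7.0 + 9.5 + 7.2 + 18.0 + 30.1 + 20.1 + 8.3 + 14.2 + 13.5) / 10 = 141.0000 / 10 = 14.1000
LCL_R = D₃·R̄ = 0.136 × 14.1000 = 1.9176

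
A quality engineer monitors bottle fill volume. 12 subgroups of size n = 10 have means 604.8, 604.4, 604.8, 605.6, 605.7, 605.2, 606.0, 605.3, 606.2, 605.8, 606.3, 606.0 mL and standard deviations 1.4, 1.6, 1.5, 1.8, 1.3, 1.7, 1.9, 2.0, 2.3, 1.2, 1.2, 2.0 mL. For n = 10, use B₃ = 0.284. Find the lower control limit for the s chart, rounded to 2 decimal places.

0.47

s̄ = (1.4 + 1.6 + 1.5 + 1.8 + 1.3 + 1.7 + 1.9 + 2.0 + 2.3 + 1.2 + 1.2 + 2.0) / 12 = 1.6583
LCL_s = B₃·s̄ = 0.284 × 1.6583 = 0.4710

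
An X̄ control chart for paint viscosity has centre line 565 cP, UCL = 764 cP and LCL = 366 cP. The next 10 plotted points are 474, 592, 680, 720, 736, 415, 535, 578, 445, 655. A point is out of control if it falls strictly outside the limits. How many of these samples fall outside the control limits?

All 10 points lie within [366, 764].

0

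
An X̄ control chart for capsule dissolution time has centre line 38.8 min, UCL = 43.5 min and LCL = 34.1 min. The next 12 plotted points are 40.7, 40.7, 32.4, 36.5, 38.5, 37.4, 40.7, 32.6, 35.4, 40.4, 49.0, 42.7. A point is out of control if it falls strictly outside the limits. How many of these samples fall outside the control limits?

Compare each point to [34.1, 43.5]: sample 3 = 32.4 < LCL; sample 8 = 32.6 < LCL; sample 11 = 49.0 > UCL.

3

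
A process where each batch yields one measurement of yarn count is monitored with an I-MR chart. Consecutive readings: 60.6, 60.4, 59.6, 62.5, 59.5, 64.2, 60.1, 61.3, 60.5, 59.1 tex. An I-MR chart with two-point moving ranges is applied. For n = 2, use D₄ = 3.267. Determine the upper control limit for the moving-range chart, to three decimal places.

Moving ranges: 0.2, 0.8, 2.9, 3.0, 4.7, 4.1, 1.2, 0.8, 1.4; M̄R̄ = 19.1000 / 9 = 2.1222
UCL_MR = D₄·M̄R̄ = 3.267 × 2.1222 = 6.9333

6.933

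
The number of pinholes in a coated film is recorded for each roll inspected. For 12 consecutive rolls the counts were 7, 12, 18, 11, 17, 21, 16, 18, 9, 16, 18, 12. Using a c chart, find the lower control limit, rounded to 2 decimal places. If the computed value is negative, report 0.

c̄ = (7 + 12 + 18 + 11 + 17 + 21 + 16 + 18 + 9 + 16 + 18 + 12) / 12 = 175 / 12 = 14.5833
LCL = c̄ − 3√c̄ = 14.5833 − 3 × 3.8188 = 3.1269

3.13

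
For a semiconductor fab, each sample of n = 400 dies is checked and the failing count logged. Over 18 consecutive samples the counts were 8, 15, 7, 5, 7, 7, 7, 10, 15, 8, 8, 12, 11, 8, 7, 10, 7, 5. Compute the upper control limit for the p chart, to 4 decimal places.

p̄ = Σdᵢ / (k·n) = 157 / (18 × 400) = 0.02181
UCL = p̄ + 3·√(p̄(1−p̄)/n) = 0.02181 + 3 × √(0.02181×0.97819/400) = 0.02181 + 3 × 0.00730 = 0.04371

0.0437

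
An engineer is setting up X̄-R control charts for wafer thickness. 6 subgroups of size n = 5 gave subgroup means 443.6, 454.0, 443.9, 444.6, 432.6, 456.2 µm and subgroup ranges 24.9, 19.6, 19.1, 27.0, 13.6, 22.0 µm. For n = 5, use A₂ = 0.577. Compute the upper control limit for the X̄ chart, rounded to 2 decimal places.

X̄̄ = (443.6 + 454.0 + 443.9 + 444.6 + 432.6 + 456.2) / 6 = 2674.9000 / 6 = 445.8167
R̄ = (24.9 + 19.6 + 19.1 + 27.0 + 13.6 + 22.0) / 6 = 126.2000 / 6 = 21.0333
UCL = X̄̄ + A₂·R̄ = 445.8167 + 0.577 × 21.0333 = 457.9529

457.95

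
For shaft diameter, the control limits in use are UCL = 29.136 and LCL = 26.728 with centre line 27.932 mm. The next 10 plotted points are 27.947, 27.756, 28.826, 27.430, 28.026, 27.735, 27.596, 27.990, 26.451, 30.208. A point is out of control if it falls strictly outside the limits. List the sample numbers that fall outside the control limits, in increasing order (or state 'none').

Compare each point to [26.728, 29.136]: sample 9 = 26.451 < LCL; sample 10 = 30.208 > UCL.

9, 10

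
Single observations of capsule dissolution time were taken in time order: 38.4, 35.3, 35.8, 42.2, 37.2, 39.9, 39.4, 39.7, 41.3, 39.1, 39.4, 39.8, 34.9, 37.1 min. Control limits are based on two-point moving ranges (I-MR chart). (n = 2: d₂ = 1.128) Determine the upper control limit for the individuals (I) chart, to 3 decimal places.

X̄ = (38.4 + 35.3 + 35.8 + 42.2 + 37.2 + 39.9 + 39.4 + 39.7 + 41.3 + 39.1 + 39.4 + 39.8 + 34.9 + 37.1) / 14 = 38.5357
Moving ranges: 3.1, 0.5, 6.4, 5.0, 2.7, 0.5, 0.3, 1.6, 2.2, 0.3, 0.4, 4.9, 2.2; M̄R̄ = 30.1000 / 13 = 2.3154
UCL = X̄ + 3·M̄R̄/d₂ = 38.5357 + 3 × 2.3154 / 1.128 = 44.6937

44.694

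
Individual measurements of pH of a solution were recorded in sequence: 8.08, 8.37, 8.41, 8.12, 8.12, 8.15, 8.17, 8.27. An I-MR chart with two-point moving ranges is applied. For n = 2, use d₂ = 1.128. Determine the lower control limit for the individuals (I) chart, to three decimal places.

7.919

X̄ = (8.08 + 8.37 + 8.41 + 8.12 + 8.12 + 8.15 + 8.17 + 8.27) / 8 = 8.2112
Moving ranges: 0.29, 0.04, 0.29, 0.00, 0.03, 0.02, 0.10; M̄R̄ = 0.7700 / 7 = 0.1100
LCL = X̄ − 3·M̄R̄/d₂ = 8.2112 − 3 × 0.1100 / 1.128 = 7.9187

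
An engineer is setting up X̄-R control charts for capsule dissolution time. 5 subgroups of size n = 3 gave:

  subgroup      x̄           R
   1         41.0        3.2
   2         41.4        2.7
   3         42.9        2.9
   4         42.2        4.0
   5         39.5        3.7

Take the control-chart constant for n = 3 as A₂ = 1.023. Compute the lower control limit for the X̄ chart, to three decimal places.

38.024

X̄̄ = (41.0 + 41.4 + 42.9 + 42.2 + 39.5) / 5 = 207.0000 / 5 = 41.4000
R̄ = (3.2 + 2.7 + 2.9 + 4.0 + 3.7) / 5 = 16.5000 / 5 = 3.3000
LCL = X̄̄ − A₂·R̄ = 41.4000 − 1.023 × 3.3000 = 38.0241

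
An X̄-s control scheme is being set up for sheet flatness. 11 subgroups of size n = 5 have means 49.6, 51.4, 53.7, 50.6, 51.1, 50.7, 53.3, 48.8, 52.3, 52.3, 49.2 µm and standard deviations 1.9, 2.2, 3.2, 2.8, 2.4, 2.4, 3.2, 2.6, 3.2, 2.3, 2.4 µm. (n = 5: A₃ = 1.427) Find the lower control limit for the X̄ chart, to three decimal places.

X̄̄ = (49.6 + 51.4 + 53.7 + 50.6 + 51.1 + 50.7 + 53.3 + 48.8 + 52.3 + 52.3 + 49.2) / 11 = 51.1818
s̄ = (1.9 + 2.2 + 3.2 + 2.8 + 2.4 + 2.4 + 3.2 + 2.6 + 3.2 + 2.3 + 2.4) / 11 = 2.6000
LCL = X̄̄ − A₃·s̄ = 51.1818 − 1.427 × 2.6000 = 47.4716

47.472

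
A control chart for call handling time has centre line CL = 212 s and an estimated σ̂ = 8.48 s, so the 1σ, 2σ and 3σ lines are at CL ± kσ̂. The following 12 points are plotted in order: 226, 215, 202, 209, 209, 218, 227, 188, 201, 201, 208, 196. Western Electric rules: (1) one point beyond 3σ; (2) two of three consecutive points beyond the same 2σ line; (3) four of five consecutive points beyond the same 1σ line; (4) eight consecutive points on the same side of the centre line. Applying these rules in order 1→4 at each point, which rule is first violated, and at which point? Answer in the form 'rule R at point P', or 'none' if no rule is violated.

Zone of each point (C = within 1σ̂, B = 1σ̂–2σ̂, A = 2σ̂–3σ̂, * = beyond 3σ̂; sign = side of CL): 1:+B, 2:+C, 3:-B, 4:-C, 5:-C, 6:+C, 7:+B, 8:-A, 9:-B, 10:-B, 11:-C, 12:-B
Rule 3 (four of five consecutive points beyond the same 1σ limit) is satisfied at point 12.

rule 3 at point 12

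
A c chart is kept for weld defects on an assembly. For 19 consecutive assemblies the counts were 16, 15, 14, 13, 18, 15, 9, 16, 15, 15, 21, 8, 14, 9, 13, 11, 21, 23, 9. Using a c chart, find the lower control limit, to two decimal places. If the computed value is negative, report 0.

c̄ = (16 + 15 + 14 + 13 + 18 + 15 + 9 + 16 + 15 + 15 + 21 + 8 + 14 + 9 + 13 + 11 + 21 + 23 + 9) / 19 = 275 / 19 = 14.4737
LCL = c̄ − 3√c̄ = 14.4737 − 3 × 3.8044 = 3.0604

3.06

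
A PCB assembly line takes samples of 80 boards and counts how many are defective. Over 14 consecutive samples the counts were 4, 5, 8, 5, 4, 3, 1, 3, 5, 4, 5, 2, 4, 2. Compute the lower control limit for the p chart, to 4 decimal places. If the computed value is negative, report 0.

p̄ = Σdᵢ / (k·n) = 55 / (14 × 80) = 0.04911
LCL = p̄ − 3·√(p̄(1−p̄)/n) = 0.04911 − 3 × 0.02416 = -0.02337 → 0 (negative, so LCL = 0)

0.0000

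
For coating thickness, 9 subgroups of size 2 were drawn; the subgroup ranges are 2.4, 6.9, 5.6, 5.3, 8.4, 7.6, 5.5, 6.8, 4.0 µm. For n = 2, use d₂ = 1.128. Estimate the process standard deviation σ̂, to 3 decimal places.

5.171

R̄ = (2.4 + 6.9 + 5.6 + 5.3 + 8.4 + 7.6 + 5.5 + 6.8 + 4.0) / 9 = 5.8333
σ̂ = R̄ / d₂ = 5.8333 / 1.128 = 5.1714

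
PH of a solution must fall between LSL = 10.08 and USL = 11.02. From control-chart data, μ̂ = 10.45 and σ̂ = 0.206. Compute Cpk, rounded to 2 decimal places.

Cpu = (USL − μ̂) / (3σ̂) = (11.02 − 10.45) / (3 × 0.206) = 0.9223; Cpl = (μ̂ − LSL) / (3σ̂) = (10.45 − 10.08) / (3 × 0.206) = 0.5987; Cpk = min(Cpu, Cpl) = 0.5987

0.60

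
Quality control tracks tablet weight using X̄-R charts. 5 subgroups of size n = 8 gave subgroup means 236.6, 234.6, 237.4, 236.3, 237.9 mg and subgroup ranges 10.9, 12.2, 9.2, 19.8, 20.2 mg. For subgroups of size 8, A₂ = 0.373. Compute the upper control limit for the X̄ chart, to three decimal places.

241.954

X̄̄ = (236.6 + 234.6 + 237.4 + 236.3 + 237.9) / 5 = 1182.8000 / 5 = 236.5600
R̄ = (10.9 + 12.2 + 9.2 + 19.8 + 20.2) / 5 = 72.3000 / 5 = 14.4600
UCL = X̄̄ + A₂·R̄ = 236.5600 + 0.373 × 14.4600 = 241.9536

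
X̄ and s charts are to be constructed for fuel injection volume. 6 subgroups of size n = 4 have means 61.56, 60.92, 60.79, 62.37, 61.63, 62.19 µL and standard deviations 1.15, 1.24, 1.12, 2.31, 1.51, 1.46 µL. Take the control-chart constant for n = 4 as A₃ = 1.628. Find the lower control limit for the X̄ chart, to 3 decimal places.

59.192

X̄̄ = (61.56 + 60.92 + 60.79 + 62.37 + 61.63 + 62.19) / 6 = 61.5767
s̄ = (1.15 + 1.24 + 1.12 + 2.31 + 1.51 + 1.46) / 6 = 1.4650
LCL = X̄̄ − A₃·s̄ = 61.5767 − 1.628 × 1.4650 = 59.1916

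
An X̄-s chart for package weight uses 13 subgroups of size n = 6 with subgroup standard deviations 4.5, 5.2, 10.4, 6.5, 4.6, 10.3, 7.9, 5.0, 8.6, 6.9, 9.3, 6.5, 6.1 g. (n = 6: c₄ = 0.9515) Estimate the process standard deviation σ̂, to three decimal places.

7.421

s̄ = (4.5 + 5.2 + 10.4 + 6.5 + 4.6 + 10.3 + 7.9 + 5.0 + 8.6 + 6.9 + 9.3 + 6.5 + 6.1) / 13 = 7.0615
σ̂ = s̄ / c₄ = 7.0615 / 0.9515 = 7.4215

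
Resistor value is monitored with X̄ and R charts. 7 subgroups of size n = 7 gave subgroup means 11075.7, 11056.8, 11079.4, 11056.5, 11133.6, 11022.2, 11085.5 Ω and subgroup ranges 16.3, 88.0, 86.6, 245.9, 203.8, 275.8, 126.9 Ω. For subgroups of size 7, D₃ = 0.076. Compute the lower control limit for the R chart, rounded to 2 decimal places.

11.33

R̄ = (16.3 + 88.0 + 86.6 + 245.9 + 203.8 + 275.8 + 126.9) / 7 = 1043.3000 / 7 = 149.0429
LCL_R = D₃·R̄ = 0.076 × 149.0429 = 11.3273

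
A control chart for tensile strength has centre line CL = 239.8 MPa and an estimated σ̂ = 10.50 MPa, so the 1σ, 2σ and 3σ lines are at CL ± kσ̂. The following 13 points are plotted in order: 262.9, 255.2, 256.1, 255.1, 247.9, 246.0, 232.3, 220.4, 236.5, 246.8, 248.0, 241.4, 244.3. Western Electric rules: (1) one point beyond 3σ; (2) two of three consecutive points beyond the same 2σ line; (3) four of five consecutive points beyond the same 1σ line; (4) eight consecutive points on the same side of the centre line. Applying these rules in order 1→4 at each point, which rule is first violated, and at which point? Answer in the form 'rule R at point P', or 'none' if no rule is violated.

rule 3 at point 4

Zone of each point (C = within 1σ̂, B = 1σ̂–2σ̂, A = 2σ̂–3σ̂, * = beyond 3σ̂; sign = side of CL): 1:+A, 2:+B, 3:+B, 4:+B, 5:+C, 6:+C, 7:-C, 8:-B, 9:-C, 10:+C, 11:+C, 12:+C, 13:+C
Rule 3 (four of five consecutive points beyond the same 1σ limit) is satisfied at point 4.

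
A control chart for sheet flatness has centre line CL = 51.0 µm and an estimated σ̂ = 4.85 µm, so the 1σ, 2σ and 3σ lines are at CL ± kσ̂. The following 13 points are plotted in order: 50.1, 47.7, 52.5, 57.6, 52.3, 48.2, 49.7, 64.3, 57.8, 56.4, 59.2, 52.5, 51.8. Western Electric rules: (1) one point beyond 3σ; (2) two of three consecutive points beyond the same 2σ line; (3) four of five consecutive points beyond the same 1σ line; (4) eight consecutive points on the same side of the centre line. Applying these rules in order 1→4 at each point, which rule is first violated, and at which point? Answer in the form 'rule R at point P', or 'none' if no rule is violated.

rule 3 at point 11

Zone of each point (C = within 1σ̂, B = 1σ̂–2σ̂, A = 2σ̂–3σ̂, * = beyond 3σ̂; sign = side of CL): 1:-C, 2:-C, 3:+C, 4:+B, 5:+C, 6:-C, 7:-C, 8:+A, 9:+B, 10:+B, 11:+B, 12:+C, 13:+C
Rule 3 (four of five consecutive points beyond the same 1σ limit) is satisfied at point 11.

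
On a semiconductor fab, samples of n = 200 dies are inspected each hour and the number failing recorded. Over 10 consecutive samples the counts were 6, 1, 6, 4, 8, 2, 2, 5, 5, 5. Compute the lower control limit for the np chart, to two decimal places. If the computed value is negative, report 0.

0.00

p̄ = Σdᵢ / (k·n) = 44 / (10 × 200) = 0.02200
LCL = np̄ − 3·√(np̄(1−p̄)) = 4.4000 − 3 × 2.0744 = -1.8232 → 0 (negative, so LCL = 0)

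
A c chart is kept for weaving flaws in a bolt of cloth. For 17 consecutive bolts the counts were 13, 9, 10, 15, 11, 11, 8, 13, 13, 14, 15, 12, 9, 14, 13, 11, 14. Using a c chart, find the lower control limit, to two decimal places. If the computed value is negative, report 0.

1.64

c̄ = (13 + 9 + 10 + 15 + 11 + 11 + 8 + 13 + 13 + 14 + 15 + 12 + 9 + 14 + 13 + 11 + 14) / 17 = 205 / 17 = 12.0588
LCL = c̄ − 3√c̄ = 12.0588 − 3 × 3.4726 = 1.6411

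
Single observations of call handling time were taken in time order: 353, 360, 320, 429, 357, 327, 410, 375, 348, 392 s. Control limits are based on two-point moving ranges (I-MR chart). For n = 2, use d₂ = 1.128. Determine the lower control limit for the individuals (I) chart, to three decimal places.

235.008

X̄ = (353 + 360 + 320 + 429 + 357 + 327 + 410 + 375 + 348 + 392) / 10 = 367.1000
Moving ranges: 7, 40, 109, 72, 30, 83, 35, 27, 44; M̄R̄ = 447.0000 / 9 = 49.6667
LCL = X̄ − 3·M̄R̄/d₂ = 367.1000 − 3 × 49.6667 / 1.128 = 235.0078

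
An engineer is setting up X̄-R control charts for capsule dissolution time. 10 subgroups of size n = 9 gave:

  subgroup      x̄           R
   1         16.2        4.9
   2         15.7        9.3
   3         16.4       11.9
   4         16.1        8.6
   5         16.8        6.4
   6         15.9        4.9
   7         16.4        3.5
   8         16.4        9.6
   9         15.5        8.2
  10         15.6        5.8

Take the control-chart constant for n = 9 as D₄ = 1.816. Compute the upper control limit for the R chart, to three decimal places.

13.275

R̄ = (4.9 + 9.3 + 11.9 + 8.6 + 6.4 + 4.9 + 3.5 + 9.6 + 8.2 + 5.8) / 10 = 73.1000 / 10 = 7.3100
UCL_R = D₄·R̄ = 1.816 × 7.3100 = 13.2750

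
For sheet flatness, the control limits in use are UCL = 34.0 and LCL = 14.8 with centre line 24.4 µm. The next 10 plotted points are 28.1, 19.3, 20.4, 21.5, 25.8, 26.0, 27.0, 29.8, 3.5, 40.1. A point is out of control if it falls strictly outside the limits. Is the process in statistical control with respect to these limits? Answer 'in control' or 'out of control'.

Compare each point to [14.8, 34.0]: sample 9 = 3.5 < LCL; sample 10 = 40.1 > UCL.

out of control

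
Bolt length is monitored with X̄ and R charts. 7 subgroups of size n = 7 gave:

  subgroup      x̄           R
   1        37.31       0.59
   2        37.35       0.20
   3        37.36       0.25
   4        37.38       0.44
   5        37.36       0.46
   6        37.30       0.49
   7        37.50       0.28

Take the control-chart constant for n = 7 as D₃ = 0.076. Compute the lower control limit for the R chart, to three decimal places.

0.029

R̄ = (0.59 + 0.20 + 0.25 + 0.44 + 0.46 + 0.49 + 0.28) / 7 = 2.7100 / 7 = 0.3871
LCL_R = D₃·R̄ = 0.076 × 0.3871 = 0.0294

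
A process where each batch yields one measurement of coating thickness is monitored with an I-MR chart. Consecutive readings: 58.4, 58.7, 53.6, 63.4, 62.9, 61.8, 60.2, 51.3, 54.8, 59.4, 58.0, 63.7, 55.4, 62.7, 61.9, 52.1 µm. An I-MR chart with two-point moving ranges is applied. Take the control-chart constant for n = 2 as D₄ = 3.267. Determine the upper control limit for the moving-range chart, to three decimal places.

Moving ranges: 0.3, 5.1, 9.8, 0.5, 1.1, 1.6, 8.9, 3.5, 4.6, 1.4, 5.7, 8.3, 7.3, 0.8, 9.8; M̄R̄ = 68.7000 / 15 = 4.5800
UCL_MR = D₄·M̄R̄ = 3.267 × 4.5800 = 14.9629

14.963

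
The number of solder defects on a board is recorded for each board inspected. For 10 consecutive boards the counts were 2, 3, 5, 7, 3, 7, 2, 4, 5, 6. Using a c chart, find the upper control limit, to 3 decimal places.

c̄ = (2 + 3 + 5 + 7 + 3 + 7 + 2 + 4 + 5 + 6) / 10 = 44 / 10 = 4.4000
UCL = c̄ + 3√c̄ = 4.4000 + 3 × √4.4000 = 4.4000 + 3 × 2.0976 = 10.6929

10.693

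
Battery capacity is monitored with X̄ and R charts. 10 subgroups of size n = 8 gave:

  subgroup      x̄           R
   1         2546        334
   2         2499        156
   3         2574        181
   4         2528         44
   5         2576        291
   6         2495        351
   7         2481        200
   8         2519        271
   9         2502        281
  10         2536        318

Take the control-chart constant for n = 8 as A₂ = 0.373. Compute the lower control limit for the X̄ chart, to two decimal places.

X̄̄ = (2546 + 2499 + 2574 + 2528 + 2576 + 2495 + 2481 + 2519 + 2502 + 2536) / 10 = 25256.0000 / 10 = 2525.6000
R̄ = (334 + 156 + 181 + 44 + 291 + 351 + 200 + 271 + 281 + 318) / 10 = 2427.0000 / 10 = 242.7000
LCL = X̄̄ − A₂·R̄ = 2525.6000 − 0.373 × 242.7000 = 2435.0729

2435.07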